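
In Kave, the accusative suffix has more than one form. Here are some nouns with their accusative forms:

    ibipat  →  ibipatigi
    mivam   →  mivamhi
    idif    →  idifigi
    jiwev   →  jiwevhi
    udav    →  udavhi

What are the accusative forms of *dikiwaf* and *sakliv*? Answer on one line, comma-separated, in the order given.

dikiwafigi, saklivhi

The alternation tracks the final consonant of the stem — -igi when the stem ends in a voiceless consonant (*ibipat*, *idif*); -hi when the stem ends in a voiced consonant (*mivam*, *jiwev*, *udav*).
Since the final consonant of *dikiwaf* is /f/ (voiceless), it takes -igi, giving *dikiwafigi*.
Since the final consonant of *sakliv* is /v/ (voiced), it takes -hi, giving *saklivhi*.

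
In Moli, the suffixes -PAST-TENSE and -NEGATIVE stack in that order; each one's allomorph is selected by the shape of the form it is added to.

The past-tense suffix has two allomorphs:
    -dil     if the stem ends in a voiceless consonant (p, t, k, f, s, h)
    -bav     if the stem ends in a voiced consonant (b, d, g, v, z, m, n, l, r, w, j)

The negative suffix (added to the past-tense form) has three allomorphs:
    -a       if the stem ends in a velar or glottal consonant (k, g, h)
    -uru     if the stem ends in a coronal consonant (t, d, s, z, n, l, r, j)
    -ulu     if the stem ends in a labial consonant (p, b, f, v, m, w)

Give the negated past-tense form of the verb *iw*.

iwbavulu

The final consonant of *iw* is /w/, which is voiced, so the past-tense suffix is -bav, giving *iwbav*.
The past-tense form *iwbav* — final consonant /v/ (labial) → -ulu → *iwbavulu*.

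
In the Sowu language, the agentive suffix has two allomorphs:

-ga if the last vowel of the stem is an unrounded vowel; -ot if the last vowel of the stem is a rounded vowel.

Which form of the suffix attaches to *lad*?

-ga

*lad*: last vowel = /a/, an unrounded vowel → -ga.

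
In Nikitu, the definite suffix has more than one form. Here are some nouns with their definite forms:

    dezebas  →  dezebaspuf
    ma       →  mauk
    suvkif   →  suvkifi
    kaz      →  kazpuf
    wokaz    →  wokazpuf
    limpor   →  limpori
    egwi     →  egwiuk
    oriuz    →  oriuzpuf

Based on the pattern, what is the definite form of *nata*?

The suffix is conditioned by the final sound: -puf when the stem ends in a sibilant (*dezebas*, *kaz*, *wokaz*, *oriuz*); -i when the stem ends in a non-sibilant consonant (*suvkif*, *limpor*); -uk when the stem ends in a vowel (*ma*, *egwi*).
*nata* — final sound /a/ (a vowel) → -uk → *natauk*.

natauk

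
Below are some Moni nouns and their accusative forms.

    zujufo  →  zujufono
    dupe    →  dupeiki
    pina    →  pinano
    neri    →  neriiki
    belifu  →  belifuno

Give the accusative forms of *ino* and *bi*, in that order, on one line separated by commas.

The alternation tracks the last vowel of the stem — -iki when the last vowel of the stem is a front vowel (*dupe*, *neri*); -no when the last vowel of the stem is a back vowel (*zujufo*, *pina*, *belifu*).
Since the last vowel of *ino* is /o/ (a back vowel), it takes -no, giving *inono*.
Since the last vowel of *bi* is /i/ (a front vowel), it takes -iki, giving *biiki*.

inono, biiki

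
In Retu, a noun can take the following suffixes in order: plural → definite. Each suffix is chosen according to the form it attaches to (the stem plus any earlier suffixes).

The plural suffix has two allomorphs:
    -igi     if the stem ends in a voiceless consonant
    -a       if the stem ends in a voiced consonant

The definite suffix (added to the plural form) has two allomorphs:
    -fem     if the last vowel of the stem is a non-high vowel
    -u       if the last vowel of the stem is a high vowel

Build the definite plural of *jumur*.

jumurafem

*jumur*: final consonant = /r/, voiced → -a → *jumura*.
Since the last vowel of the plural form *jumura* is /a/ (a non-high vowel), it takes -fem, giving *jumurafem*.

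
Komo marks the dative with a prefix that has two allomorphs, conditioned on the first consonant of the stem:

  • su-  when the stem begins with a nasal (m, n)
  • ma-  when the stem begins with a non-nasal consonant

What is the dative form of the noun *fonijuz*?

*fonijuz*: first consonant = /f/, non-nasal → ma- → *mafonijuz*.

mafonijuz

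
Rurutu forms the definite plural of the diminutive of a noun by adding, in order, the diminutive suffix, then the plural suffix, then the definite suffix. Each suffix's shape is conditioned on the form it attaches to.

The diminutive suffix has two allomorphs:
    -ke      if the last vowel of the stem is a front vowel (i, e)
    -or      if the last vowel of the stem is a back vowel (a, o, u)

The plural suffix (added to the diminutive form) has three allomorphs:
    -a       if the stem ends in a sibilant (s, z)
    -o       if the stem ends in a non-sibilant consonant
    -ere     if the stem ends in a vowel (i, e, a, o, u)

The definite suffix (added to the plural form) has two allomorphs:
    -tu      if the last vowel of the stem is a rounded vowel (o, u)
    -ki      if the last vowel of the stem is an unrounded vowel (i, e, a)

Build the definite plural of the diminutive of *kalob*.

kaloborotu

The last vowel of *kalob* is /o/, which is a back vowel, so the diminutive suffix is -or, giving *kalobor*.
The diminutive form *kalobor*: final sound = /r/, a non-sibilant consonant → -o → *kaloboro*.
The plural form *kaloboro* — last vowel /o/ (a rounded vowel) → -tu → *kaloborotu*.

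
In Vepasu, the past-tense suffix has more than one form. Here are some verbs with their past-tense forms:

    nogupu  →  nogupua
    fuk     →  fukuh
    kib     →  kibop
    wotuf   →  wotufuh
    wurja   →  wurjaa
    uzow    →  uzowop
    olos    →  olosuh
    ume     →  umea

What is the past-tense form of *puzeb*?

The pattern is voicing of the final sound: -uh when the stem ends in a voiceless consonant (*fuk*, *wotuf*, *olos*); -op when the stem ends in a voiced consonant (*kib*, *uzow*); -a when the stem ends in a vowel (*nogupu*, *wurja*, *ume*).
*puzeb*: final sound = /b/, a voiced consonant → -op → *puzebop*.

puzebop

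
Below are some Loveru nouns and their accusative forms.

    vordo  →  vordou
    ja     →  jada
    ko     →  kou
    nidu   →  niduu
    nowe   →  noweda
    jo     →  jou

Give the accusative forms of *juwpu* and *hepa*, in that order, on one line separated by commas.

juwpuu, hepada

The suffix is conditioned by the last vowel: -u when the last vowel of the stem is a rounded vowel (*vordo*, *ko*, *nidu*, *jo*); -da when the last vowel of the stem is an unrounded vowel (*ja*, *nowe*).
The last vowel of *juwpu* is /u/, which is a rounded vowel, so the suffix is -u, giving *juwpuu*.
Since the last vowel of *hepa* is /a/ (an unrounded vowel), it takes -da, giving *hepada*.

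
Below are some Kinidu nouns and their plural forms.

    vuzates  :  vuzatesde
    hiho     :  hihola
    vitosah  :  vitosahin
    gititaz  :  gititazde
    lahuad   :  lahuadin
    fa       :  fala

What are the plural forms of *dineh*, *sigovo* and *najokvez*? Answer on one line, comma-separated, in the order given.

dinehin, sigovola, najokvezde

The alternation tracks the final sound of the stem — -de when the stem ends in a sibilant (*vuzates*, *gititaz*); -in when the stem ends in a non-sibilant consonant (*vitosah*, *lahuad*); -la when the stem ends in a vowel (*hiho*, *fa*).
*dineh* — final sound /h/ (a non-sibilant consonant) → -in → *dinehin*.
*sigovo*: final sound = /o/, a vowel → -la → *sigovola*.
The final sound of *najokvez* is /z/, which is a sibilant, so the suffix is -de, giving *najokvezde*.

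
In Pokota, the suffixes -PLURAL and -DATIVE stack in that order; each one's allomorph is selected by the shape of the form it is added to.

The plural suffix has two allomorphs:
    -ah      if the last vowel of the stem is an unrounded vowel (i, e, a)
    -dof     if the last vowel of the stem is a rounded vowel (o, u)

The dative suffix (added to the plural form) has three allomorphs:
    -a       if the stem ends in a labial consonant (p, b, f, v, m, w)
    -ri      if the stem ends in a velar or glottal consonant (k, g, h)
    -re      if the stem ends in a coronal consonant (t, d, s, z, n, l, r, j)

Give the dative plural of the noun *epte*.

The last vowel of *epte* is /e/, which is an unrounded vowel, so the plural suffix is -ah, giving *epteah*.
The plural form *epteah* — final consonant /h/ (velar/glottal) → -ri → *epteahri*.

epteahri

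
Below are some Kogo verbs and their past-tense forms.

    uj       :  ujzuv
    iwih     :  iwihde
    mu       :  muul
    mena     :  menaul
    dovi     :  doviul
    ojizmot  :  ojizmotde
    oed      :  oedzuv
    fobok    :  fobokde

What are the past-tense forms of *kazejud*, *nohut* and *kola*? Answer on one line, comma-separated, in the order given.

kazejudzuv, nohutde, kolaul

The alternation tracks the final sound of the stem — -de when the stem ends in a voiceless consonant (*iwih*, *ojizmot*, *fobok*); -zuv when the stem ends in a voiced consonant (*uj*, *oed*); -ul when the stem ends in a vowel (*mu*, *mena*, *dovi*).
Since the final sound of *kazejud* is /d/ (a voiced consonant), it takes -zuv, giving *kazejudzuv*.
Since the final sound of *nohut* is /t/ (a voiceless consonant), it takes -de, giving *nohutde*.
The final sound of *kola* is /a/, which is a vowel, so the suffix is -ul, giving *kolaul*.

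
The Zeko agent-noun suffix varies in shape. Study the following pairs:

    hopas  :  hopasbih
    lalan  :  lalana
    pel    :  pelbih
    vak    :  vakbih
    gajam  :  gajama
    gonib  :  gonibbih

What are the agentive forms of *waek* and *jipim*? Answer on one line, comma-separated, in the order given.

waekbih, jipima

The pattern is nasality of the final consonant: -a when the stem ends in a nasal (*lalan*, *gajam*); -bih when the stem ends in a non-nasal consonant (*hopas*, *pel*, *vak*, *gonib*).
The final consonant of *waek* is /k/, which is non-nasal, so the suffix is -bih, giving *waekbih*.
The final consonant of *jipim* is /m/, which is a nasal, so the suffix is -a, giving *jipima*.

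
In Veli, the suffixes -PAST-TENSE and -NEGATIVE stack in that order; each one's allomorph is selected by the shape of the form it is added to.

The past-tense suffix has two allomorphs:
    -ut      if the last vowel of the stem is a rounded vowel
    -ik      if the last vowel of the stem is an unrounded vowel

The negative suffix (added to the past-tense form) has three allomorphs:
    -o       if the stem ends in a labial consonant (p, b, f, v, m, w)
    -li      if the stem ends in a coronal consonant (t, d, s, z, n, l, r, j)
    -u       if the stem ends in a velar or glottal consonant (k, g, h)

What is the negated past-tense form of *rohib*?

*rohib* — last vowel /i/ (an unrounded vowel) → -ik → *rohibik*.
The past-tense form *rohibik* — final consonant /k/ (velar/glottal) → -u → *rohibiku*.

rohibiku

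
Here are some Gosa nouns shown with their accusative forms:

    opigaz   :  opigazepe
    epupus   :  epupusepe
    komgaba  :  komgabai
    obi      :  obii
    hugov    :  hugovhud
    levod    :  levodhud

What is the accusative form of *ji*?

Looking at the final sound of each stem: -epe when the stem ends in a sibilant (*opigaz*, *epupus*); -hud when the stem ends in a non-sibilant consonant (*hugov*, *levod*); -i when the stem ends in a vowel (*komgaba*, *obi*).
*ji* — final sound /i/ (a vowel) → -i → *jii*.

jii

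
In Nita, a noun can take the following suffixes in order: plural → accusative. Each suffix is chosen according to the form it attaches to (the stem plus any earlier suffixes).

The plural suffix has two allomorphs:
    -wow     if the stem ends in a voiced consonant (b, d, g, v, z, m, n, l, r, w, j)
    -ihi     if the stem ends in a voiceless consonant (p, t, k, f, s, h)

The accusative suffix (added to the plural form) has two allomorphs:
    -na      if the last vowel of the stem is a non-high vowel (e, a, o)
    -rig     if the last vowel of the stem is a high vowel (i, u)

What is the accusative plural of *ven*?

*ven* — final consonant /n/ (voiced) → -wow → *venwow*.
The last vowel of the plural form *venwow* is /o/, which is a non-high vowel, so the accusative suffix is -na, giving *venwowna*.

venwowna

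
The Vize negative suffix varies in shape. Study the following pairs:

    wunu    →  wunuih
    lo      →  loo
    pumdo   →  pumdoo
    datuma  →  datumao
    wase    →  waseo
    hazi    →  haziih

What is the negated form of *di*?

The alternation tracks the last vowel of the stem — -ih when the last vowel of the stem is a high vowel (*wunu*, *hazi*); -o when the last vowel of the stem is a non-high vowel (*lo*, *pumdo*, *datuma*, *wase*).
Since the last vowel of *di* is /i/ (a high vowel), it takes -ih, giving *diih*.

diih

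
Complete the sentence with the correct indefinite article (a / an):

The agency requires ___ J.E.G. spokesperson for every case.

The indefinite article is chosen by the initial *sound* of the following word, not its spelling.
The initialism *J.E.G.* is read letter by letter; the first letter, J, is pronounced /dʒeɪ/, which begins with a consonant sound.
So the article is *a*: The agency requires a J.E.G. spokesperson for every case.

a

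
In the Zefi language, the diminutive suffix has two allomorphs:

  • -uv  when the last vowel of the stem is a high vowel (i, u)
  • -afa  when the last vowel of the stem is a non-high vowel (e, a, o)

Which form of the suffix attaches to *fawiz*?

*fawiz*: last vowel = /i/, a high vowel → -uv.

-uv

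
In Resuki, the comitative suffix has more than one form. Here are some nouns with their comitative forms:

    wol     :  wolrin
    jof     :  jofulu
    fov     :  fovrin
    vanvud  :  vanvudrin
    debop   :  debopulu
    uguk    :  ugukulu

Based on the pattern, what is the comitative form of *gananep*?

Looking at the final consonant of each stem: -ulu when the stem ends in a voiceless consonant (*jof*, *debop*, *uguk*); -rin when the stem ends in a voiced consonant (*wol*, *fov*, *vanvud*).
*gananep*: final consonant = /p/, voiceless → -ulu → *gananepulu*.

gananepulu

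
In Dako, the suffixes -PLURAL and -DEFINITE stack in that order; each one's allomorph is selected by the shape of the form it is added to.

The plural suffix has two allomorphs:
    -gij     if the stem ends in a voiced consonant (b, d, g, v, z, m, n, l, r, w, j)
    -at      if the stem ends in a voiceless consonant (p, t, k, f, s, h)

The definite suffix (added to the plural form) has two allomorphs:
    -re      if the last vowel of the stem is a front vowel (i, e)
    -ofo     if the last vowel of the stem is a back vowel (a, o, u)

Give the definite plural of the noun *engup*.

engupatofo

The final consonant of *engup* is /p/, which is voiceless, so the plural suffix is -at, giving *engupat*.
The last vowel of the plural form *engupat* is /a/, which is a back vowel, so the definite suffix is -ofo, giving *engupatofo*.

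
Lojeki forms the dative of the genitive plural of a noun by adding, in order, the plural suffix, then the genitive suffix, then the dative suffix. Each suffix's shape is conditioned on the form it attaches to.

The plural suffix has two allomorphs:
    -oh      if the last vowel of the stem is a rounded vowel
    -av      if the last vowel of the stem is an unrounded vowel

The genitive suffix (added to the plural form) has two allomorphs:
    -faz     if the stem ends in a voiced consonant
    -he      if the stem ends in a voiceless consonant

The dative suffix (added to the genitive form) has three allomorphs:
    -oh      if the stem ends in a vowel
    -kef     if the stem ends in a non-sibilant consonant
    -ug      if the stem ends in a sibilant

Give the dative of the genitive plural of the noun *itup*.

*itup* — last vowel /u/ (a rounded vowel) → -oh → *itupoh*.
The plural form *itupoh* — final consonant /h/ (voiceless) → -he → *itupohhe*.
Since the final sound of the genitive form *itupohhe* is /e/ (a vowel), it takes -oh, giving *itupohheoh*.

itupohheoh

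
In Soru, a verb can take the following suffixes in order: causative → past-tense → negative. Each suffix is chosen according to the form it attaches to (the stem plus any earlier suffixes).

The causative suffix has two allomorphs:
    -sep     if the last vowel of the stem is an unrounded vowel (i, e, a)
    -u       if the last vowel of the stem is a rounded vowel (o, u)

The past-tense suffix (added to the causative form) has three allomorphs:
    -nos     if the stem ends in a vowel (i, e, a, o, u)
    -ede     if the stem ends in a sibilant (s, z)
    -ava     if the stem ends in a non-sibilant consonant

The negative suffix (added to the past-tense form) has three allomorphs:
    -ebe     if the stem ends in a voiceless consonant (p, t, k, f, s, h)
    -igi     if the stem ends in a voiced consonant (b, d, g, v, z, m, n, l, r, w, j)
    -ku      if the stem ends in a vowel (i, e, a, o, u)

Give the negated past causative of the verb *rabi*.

rabisepavaku

Since the last vowel of *rabi* is /i/ (an unrounded vowel), it takes -sep, giving *rabisep*.
Since the final sound of the causative form *rabisep* is /p/ (a non-sibilant consonant), it takes -ava, giving *rabisepava*.
Since the final sound of the past-tense form *rabisepava* is /a/ (a vowel), it takes -ku, giving *rabisepavaku*.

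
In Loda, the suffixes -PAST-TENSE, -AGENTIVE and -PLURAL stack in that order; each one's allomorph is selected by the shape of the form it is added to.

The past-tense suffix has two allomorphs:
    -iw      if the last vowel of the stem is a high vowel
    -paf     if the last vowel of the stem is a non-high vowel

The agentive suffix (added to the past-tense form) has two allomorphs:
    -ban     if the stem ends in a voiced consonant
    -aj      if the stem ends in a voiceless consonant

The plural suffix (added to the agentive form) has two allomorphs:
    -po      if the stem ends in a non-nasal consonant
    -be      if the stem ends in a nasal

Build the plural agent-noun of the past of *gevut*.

gevutiwbanbe

*gevut* — last vowel /u/ (a high vowel) → -iw → *gevutiw*.
The final consonant of the past-tense form *gevutiw* is /w/, which is voiced, so the agentive suffix is -ban, giving *gevutiwban*.
The final consonant of the agentive form *gevutiwban* is /n/, which is a nasal, so the plural suffix is -be, giving *gevutiwbanbe*.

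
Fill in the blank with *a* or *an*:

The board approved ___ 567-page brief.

a

The indefinite article is chosen by the initial *sound* of the following word, not its spelling.
The number *567* is spoken "five hundred …", beginning with /faɪv/ — a consonant sound.
So the article is *a*: The board approved a 567-page brief.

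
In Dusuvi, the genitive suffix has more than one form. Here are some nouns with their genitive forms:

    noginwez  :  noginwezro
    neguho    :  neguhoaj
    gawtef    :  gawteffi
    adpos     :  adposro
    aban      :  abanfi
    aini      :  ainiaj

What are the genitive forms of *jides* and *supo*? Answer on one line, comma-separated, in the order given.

The alternation tracks the final sound of the stem — -ro when the stem ends in a sibilant (*noginwez*, *adpos*); -fi when the stem ends in a non-sibilant consonant (*gawtef*, *aban*); -aj when the stem ends in a vowel (*neguho*, *aini*).
*jides* — final sound /s/ (a sibilant) → -ro → *jidesro*.
The final sound of *supo* is /o/, which is a vowel, so the suffix is -aj, giving *supoaj*.

jidesro, supoaj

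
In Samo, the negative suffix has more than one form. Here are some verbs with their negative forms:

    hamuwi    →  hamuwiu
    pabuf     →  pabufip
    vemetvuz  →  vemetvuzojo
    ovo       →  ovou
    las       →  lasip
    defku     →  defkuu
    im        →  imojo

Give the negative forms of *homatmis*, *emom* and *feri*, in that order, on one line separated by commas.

homatmisip, emomojo, feriu

Looking at the final sound of each stem: -ip when the stem ends in a voiceless consonant (*pabuf*, *las*); -ojo when the stem ends in a voiced consonant (*vemetvuz*, *im*); -u when the stem ends in a vowel (*hamuwi*, *ovo*, *defku*).
*homatmis*: final sound = /s/, a voiceless consonant → -ip → *homatmisip*.
The final sound of *emom* is /m/, which is a voiced consonant, so the suffix is -ojo, giving *emomojo*.
Since the final sound of *feri* is /i/ (a vowel), it takes -u, giving *feriu*.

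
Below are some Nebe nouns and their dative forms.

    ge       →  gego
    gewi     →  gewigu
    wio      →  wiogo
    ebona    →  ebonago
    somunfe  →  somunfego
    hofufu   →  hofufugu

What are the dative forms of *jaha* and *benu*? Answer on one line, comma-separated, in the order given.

Looking at the last vowel of each stem: -gu when the last vowel of the stem is a high vowel (*gewi*, *hofufu*); -go when the last vowel of the stem is a non-high vowel (*ge*, *wio*, *ebona*, *somunfe*).
The last vowel of *jaha* is /a/, which is a non-high vowel, so the suffix is -go, giving *jahago*.
The last vowel of *benu* is /u/, which is a high vowel, so the suffix is -gu, giving *benugu*.

jahago, benugu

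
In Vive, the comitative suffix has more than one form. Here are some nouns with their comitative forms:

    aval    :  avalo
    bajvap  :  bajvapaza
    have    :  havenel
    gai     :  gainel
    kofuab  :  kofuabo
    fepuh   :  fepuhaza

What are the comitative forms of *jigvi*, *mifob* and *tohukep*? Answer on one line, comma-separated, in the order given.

The suffix is conditioned by the final sound: -aza when the stem ends in a voiceless consonant (*bajvap*, *fepuh*); -o when the stem ends in a voiced consonant (*aval*, *kofuab*); -nel when the stem ends in a vowel (*have*, *gai*).
Since the final sound of *jigvi* is /i/ (a vowel), it takes -nel, giving *jigvinel*.
*mifob* — final sound /b/ (a voiced consonant) → -o → *mifobo*.
*tohukep* — final sound /p/ (a voiceless consonant) → -aza → *tohukepaza*.

jigvinel, mifobo, tohukepaza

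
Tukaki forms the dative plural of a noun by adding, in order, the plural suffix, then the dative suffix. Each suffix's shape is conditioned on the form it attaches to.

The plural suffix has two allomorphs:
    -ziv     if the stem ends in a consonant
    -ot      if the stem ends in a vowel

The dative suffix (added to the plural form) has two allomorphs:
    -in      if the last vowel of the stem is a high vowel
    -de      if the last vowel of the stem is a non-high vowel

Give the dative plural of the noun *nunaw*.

*nunaw*: final sound = /w/, a consonant → -ziv → *nunawziv*.
The plural form *nunawziv*: last vowel = /i/, a high vowel → -in → *nunawzivin*.

nunawzivin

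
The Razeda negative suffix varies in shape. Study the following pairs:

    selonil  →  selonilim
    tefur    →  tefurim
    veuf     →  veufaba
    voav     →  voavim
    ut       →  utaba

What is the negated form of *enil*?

enilim

The suffix is conditioned by the final consonant: -aba when the stem ends in a voiceless consonant (*veuf*, *ut*); -im when the stem ends in a voiced consonant (*selonil*, *tefur*, *voav*).
The final consonant of *enil* is /l/, which is voiced, so the suffix is -im, giving *enilim*.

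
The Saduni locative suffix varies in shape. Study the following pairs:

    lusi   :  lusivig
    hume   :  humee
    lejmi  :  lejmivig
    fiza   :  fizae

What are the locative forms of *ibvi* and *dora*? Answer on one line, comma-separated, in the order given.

ibvivig, dorae

The pattern is height harmony: -vig when the last vowel of the stem is a high vowel (*lusi*, *lejmi*); -e when the last vowel of the stem is a non-high vowel (*hume*, *fiza*).
Since the last vowel of *ibvi* is /i/ (a high vowel), it takes -vig, giving *ibvivig*.
*dora* — last vowel /a/ (a non-high vowel) → -e → *dorae*.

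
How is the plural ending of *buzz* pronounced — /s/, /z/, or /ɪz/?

The stem *buzz* ends in a sibilant (/s, z, ʃ, ʒ, tʃ, dʒ/).
The plural suffix surfaces as /ɪz/ after sibilants, /s/ after other voiceless consonants, and /z/ after other voiced sounds.
So the plural -s on *buzz* is pronounced /ɪz/.

/ɪz/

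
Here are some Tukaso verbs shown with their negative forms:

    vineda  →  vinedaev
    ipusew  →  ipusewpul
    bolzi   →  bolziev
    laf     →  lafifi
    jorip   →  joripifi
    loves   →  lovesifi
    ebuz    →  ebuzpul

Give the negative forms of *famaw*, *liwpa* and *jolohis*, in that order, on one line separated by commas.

The suffix is conditioned by the final sound: -ifi when the stem ends in a voiceless consonant (*laf*, *jorip*, *loves*); -pul when the stem ends in a voiced consonant (*ipusew*, *ebuz*); -ev when the stem ends in a vowel (*vineda*, *bolzi*).
The final sound of *famaw* is /w/, which is a voiced consonant, so the suffix is -pul, giving *famawpul*.
*liwpa* — final sound /a/ (a vowel) → -ev → *liwpaev*.
*jolohis* — final sound /s/ (a voiceless consonant) → -ifi → *jolohisifi*.

famawpul, liwpaev, jolohisifi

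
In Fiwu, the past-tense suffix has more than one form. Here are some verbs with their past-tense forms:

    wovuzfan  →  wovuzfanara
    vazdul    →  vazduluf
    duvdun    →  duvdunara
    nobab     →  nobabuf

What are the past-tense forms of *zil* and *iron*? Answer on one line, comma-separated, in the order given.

The alternation tracks the final consonant of the stem — -ara when the stem ends in a nasal (*wovuzfan*, *duvdun*); -uf when the stem ends in a non-nasal consonant (*vazdul*, *nobab*).
*zil*: final consonant = /l/, non-nasal → -uf → *ziluf*.
The final consonant of *iron* is /n/, which is a nasal, so the suffix is -ara, giving *ironara*.

ziluf, ironara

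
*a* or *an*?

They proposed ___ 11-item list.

an

The indefinite article is chosen by the initial *sound* of the following word, not its spelling.
The number *11* is spoken "eleven", beginning with /ɪˈlɛvən/ — a vowel sound.
So the article is *an*: They proposed an 11-item list.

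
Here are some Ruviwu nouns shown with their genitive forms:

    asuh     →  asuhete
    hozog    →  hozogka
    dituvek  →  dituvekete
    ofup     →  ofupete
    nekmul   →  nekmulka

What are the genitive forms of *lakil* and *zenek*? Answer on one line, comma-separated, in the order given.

lakilka, zenekete

The pattern is voicing of the final consonant: -ete when the stem ends in a voiceless consonant (*asuh*, *dituvek*, *ofup*); -ka when the stem ends in a voiced consonant (*hozog*, *nekmul*).
*lakil*: final consonant = /l/, voiced → -ka → *lakilka*.
The final consonant of *zenek* is /k/, which is voiceless, so the suffix is -ete, giving *zenekete*.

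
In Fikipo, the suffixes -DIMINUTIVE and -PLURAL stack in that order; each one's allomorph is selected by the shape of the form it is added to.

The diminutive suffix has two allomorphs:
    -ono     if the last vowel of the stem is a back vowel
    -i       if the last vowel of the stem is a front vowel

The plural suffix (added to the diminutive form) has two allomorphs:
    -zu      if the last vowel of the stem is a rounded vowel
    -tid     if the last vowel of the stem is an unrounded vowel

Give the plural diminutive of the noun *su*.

*su*: last vowel = /u/, a back vowel → -ono → *suono*.
The diminutive form *suono*: last vowel = /o/, a rounded vowel → -zu → *suonozu*.

suonozu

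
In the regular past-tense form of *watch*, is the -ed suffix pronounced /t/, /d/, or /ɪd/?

/t/

The stem *watch* ends in a voiceless consonant other than /t/.
The -ed suffix is realized as /ɪd/ after /t, d/; as /t/ after other voiceless consonants; and as /d/ after other voiced sounds.
So -ed on *watch* is pronounced /t/.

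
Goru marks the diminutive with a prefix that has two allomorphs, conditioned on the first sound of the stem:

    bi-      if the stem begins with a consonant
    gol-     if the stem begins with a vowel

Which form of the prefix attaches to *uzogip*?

Since the first sound of *uzogip* is /u/ (a vowel), it takes gol-.

gol-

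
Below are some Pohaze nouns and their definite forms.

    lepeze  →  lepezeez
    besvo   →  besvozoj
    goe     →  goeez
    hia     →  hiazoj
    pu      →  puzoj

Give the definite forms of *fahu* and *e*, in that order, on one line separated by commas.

The pattern is front/back vowel harmony: -ez when the last vowel of the stem is a front vowel (*lepeze*, *goe*); -zoj when the last vowel of the stem is a back vowel (*besvo*, *hia*, *pu*).
The last vowel of *fahu* is /u/, which is a back vowel, so the suffix is -zoj, giving *fahuzoj*.
Since the last vowel of *e* is /e/ (a front vowel), it takes -ez, giving *eez*.

fahuzoj, eez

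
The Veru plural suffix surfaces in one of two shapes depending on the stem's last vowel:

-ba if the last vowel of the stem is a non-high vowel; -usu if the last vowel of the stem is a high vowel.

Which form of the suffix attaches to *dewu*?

-usu

Since the last vowel of *dewu* is /u/ (a high vowel), it takes -usu.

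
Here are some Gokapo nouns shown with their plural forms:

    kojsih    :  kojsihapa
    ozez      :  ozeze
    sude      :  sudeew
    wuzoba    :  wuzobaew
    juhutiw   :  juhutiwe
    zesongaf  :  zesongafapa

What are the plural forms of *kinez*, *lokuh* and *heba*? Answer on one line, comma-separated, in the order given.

Looking at the final sound of each stem: -apa when the stem ends in a voiceless consonant (*kojsih*, *zesongaf*); -e when the stem ends in a voiced consonant (*ozez*, *juhutiw*); -ew when the stem ends in a vowel (*sude*, *wuzoba*).
*kinez* — final sound /z/ (a voiced consonant) → -e → *kineze*.
The final sound of *lokuh* is /h/, which is a voiceless consonant, so the suffix is -apa, giving *lokuhapa*.
Since the final sound of *heba* is /a/ (a vowel), it takes -ew, giving *hebaew*.

kineze, lokuhapa, hebaew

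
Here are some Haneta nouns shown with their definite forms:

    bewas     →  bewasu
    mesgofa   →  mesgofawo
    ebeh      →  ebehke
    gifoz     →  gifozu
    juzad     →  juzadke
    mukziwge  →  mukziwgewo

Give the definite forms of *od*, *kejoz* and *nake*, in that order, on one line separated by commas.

odke, kejozu, nakewo

The suffix is conditioned by the final sound: -u when the stem ends in a sibilant (*bewas*, *gifoz*); -ke when the stem ends in a non-sibilant consonant (*ebeh*, *juzad*); -wo when the stem ends in a vowel (*mesgofa*, *mukziwge*).
Since the final sound of *od* is /d/ (a non-sibilant consonant), it takes -ke, giving *odke*.
The final sound of *kejoz* is /z/, which is a sibilant, so the suffix is -u, giving *kejozu*.
Since the final sound of *nake* is /e/ (a vowel), it takes -wo, giving *nakewo*.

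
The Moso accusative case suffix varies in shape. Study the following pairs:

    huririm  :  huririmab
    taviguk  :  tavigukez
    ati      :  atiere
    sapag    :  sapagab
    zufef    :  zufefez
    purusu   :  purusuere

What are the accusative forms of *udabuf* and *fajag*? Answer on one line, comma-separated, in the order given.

udabufez, fajagab

The pattern is voicing of the final sound: -ez when the stem ends in a voiceless consonant (*taviguk*, *zufef*); -ab when the stem ends in a voiced consonant (*huririm*, *sapag*); -ere when the stem ends in a vowel (*ati*, *purusu*).
Since the final sound of *udabuf* is /f/ (a voiceless consonant), it takes -ez, giving *udabufez*.
*fajag*: final sound = /g/, a voiced consonant → -ab → *fajagab*.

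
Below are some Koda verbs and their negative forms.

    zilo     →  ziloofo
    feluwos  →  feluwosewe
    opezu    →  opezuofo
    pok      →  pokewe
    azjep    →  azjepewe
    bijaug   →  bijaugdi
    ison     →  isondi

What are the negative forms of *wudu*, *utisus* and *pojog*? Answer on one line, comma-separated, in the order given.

wuduofo, utisusewe, pojogdi

Looking at the final sound of each stem: -ewe when the stem ends in a voiceless consonant (*feluwos*, *pok*, *azjep*); -di when the stem ends in a voiced consonant (*bijaug*, *ison*); -ofo when the stem ends in a vowel (*zilo*, *opezu*).
*wudu* — final sound /u/ (a vowel) → -ofo → *wuduofo*.
*utisus* — final sound /s/ (a voiceless consonant) → -ewe → *utisusewe*.
Since the final sound of *pojog* is /g/ (a voiced consonant), it takes -di, giving *pojogdi*.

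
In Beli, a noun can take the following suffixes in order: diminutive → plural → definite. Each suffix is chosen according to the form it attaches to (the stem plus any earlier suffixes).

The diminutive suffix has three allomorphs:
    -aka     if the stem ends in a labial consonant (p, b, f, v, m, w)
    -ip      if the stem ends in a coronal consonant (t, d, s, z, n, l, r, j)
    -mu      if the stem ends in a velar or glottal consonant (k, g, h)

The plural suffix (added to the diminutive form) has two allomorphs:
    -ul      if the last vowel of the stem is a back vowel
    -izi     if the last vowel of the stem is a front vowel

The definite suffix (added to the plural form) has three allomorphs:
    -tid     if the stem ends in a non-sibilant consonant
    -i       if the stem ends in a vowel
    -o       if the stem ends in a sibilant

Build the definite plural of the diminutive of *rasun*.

Since the final consonant of *rasun* is /n/ (coronal), it takes -ip, giving *rasunip*.
The diminutive form *rasunip* — last vowel /i/ (a front vowel) → -izi → *rasunipizi*.
The plural form *rasunipizi* — final sound /i/ (a vowel) → -i → *rasunipizii*.

rasunipizii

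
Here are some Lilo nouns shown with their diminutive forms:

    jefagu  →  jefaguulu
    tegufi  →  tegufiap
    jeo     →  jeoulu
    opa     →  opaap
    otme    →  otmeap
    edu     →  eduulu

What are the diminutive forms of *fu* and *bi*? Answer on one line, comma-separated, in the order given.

fuulu, biap

Looking at the last vowel of each stem: -ulu when the last vowel of the stem is a rounded vowel (*jefagu*, *jeo*, *edu*); -ap when the last vowel of the stem is an unrounded vowel (*tegufi*, *opa*, *otme*).
*fu* — last vowel /u/ (a rounded vowel) → -ulu → *fuulu*.
Since the last vowel of *bi* is /i/ (an unrounded vowel), it takes -ap, giving *biap*.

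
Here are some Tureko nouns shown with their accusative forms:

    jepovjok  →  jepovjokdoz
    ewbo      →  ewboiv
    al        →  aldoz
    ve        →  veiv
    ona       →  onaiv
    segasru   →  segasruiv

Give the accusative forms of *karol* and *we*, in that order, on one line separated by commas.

karoldoz, weiv

The alternation tracks the final sound of the stem — -doz when the stem ends in a consonant (*jepovjok*, *al*); -iv when the stem ends in a vowel (*ewbo*, *ve*, *ona*, *segasru*).
*karol*: final sound = /l/, a consonant → -doz → *karoldoz*.
Since the final sound of *we* is /e/ (a vowel), it takes -iv, giving *weiv*.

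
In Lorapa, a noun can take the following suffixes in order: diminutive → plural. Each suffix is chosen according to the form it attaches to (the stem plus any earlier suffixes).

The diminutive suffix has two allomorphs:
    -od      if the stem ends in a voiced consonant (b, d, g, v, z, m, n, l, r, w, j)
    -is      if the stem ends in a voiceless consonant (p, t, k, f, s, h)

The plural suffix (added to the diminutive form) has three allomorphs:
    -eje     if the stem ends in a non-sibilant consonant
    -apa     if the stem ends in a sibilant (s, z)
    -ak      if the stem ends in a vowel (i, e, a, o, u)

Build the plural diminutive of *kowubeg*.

*kowubeg*: final consonant = /g/, voiced → -od → *kowubegod*.
Since the final sound of the diminutive form *kowubegod* is /d/ (a non-sibilant consonant), it takes -eje, giving *kowubegodeje*.

kowubegodeje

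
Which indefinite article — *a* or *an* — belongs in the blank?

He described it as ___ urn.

an

The indefinite article is chosen by the initial *sound* of the following word, not its spelling.
*urn* begins with the sound /ɜr/ (u pronounced /ɜr/) — a vowel sound.
So the article is *an*: He described it as an urn.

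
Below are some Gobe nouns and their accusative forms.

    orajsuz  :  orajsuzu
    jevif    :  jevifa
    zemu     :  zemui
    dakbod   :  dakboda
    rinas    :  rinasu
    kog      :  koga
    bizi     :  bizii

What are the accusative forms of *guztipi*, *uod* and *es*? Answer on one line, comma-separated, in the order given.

The suffix is conditioned by the final sound: -u when the stem ends in a sibilant (*orajsuz*, *rinas*); -a when the stem ends in a non-sibilant consonant (*jevif*, *dakbod*, *kog*); -i when the stem ends in a vowel (*zemu*, *bizi*).
The final sound of *guztipi* is /i/, which is a vowel, so the suffix is -i, giving *guztipii*.
Since the final sound of *uod* is /d/ (a non-sibilant consonant), it takes -a, giving *uoda*.
*es*: final sound = /s/, a sibilant → -u → *esu*.

guztipii, uoda, esu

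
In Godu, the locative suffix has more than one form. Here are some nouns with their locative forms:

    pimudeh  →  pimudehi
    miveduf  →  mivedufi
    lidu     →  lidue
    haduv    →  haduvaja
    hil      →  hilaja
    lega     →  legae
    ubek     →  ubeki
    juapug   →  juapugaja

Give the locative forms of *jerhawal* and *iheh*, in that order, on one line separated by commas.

The alternation tracks the final sound of the stem — -i when the stem ends in a voiceless consonant (*pimudeh*, *miveduf*, *ubek*); -aja when the stem ends in a voiced consonant (*haduv*, *hil*, *juapug*); -e when the stem ends in a vowel (*lidu*, *lega*).
*jerhawal*: final sound = /l/, a voiced consonant → -aja → *jerhawalaja*.
*iheh*: final sound = /h/, a voiceless consonant → -i → *ihehi*.

jerhawalaja, ihehi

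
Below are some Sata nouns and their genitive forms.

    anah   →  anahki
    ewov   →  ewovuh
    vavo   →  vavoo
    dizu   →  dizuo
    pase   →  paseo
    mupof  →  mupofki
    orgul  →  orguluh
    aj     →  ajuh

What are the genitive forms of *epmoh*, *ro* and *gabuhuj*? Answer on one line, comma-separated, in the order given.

Looking at the final sound of each stem: -ki when the stem ends in a voiceless consonant (*anah*, *mupof*); -uh when the stem ends in a voiced consonant (*ewov*, *orgul*, *aj*); -o when the stem ends in a vowel (*vavo*, *dizu*, *pase*).
Since the final sound of *epmoh* is /h/ (a voiceless consonant), it takes -ki, giving *epmohki*.
*ro* — final sound /o/ (a vowel) → -o → *roo*.
*gabuhuj* — final sound /j/ (a voiced consonant) → -uh → *gabuhujuh*.

epmohki, roo, gabuhujuh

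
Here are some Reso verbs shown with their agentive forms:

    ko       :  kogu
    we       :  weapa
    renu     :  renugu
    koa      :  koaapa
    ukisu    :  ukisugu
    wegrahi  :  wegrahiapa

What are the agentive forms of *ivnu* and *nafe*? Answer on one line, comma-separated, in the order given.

The pattern is rounding harmony: -gu when the last vowel of the stem is a rounded vowel (*ko*, *renu*, *ukisu*); -apa when the last vowel of the stem is an unrounded vowel (*we*, *koa*, *wegrahi*).
*ivnu* — last vowel /u/ (a rounded vowel) → -gu → *ivnugu*.
*nafe*: last vowel = /e/, an unrounded vowel → -apa → *nafeapa*.

ivnugu, nafeapa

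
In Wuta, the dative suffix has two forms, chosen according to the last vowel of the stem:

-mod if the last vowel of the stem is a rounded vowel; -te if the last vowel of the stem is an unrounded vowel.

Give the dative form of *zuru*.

zurumod

Since the last vowel of *zuru* is /u/ (a rounded vowel), it takes -mod, giving *zurumod*.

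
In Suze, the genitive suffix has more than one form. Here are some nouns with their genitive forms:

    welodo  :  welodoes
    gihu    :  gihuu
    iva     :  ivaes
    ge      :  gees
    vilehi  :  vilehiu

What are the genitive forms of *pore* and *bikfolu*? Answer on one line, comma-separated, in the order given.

The alternation tracks the last vowel of the stem — -u when the last vowel of the stem is a high vowel (*gihu*, *vilehi*); -es when the last vowel of the stem is a non-high vowel (*welodo*, *iva*, *ge*).
*pore*: last vowel = /e/, a non-high vowel → -es → *porees*.
*bikfolu*: last vowel = /u/, a high vowel → -u → *bikfoluu*.

porees, bikfoluu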